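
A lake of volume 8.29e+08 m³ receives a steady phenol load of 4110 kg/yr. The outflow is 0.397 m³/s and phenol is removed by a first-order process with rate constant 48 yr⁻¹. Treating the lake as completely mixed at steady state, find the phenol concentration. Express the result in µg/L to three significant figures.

Outflow Q = 0.397 m³/s × 3.156e+07 s/yr = 1.253e+07 m³/yr.
Steady-state CSTR mass balance: W = Q·C + k·V·C, so C = W/(Q + kV).
Q + kV = 1.253e+07 + 48·8.29e+08 = 3.98e+10 m³/yr.
C = 4110/3.98e+10 = 1.033e-07 kg/m³ = 0.0001033 mg/L = 0.1033 µg/L.

0.103 µg/L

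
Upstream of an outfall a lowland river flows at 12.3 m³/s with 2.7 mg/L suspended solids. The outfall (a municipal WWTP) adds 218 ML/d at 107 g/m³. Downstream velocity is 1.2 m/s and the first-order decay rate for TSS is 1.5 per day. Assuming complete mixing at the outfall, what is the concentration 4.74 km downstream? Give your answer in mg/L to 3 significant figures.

218 ML/d = 2.523 m³/s.
After complete mixing, C₀ = (2.523·107 + 12.3·2.7) / 14.82 = 20.45 mg/L.
Travel time t = 4740 m / 1.2 m/s = 3950 s = 0.04572 d.
C = 20.45·exp(−1.5·0.04572) = 20.45·0.9337 = 19.1 mg/L.

19.1 mg/L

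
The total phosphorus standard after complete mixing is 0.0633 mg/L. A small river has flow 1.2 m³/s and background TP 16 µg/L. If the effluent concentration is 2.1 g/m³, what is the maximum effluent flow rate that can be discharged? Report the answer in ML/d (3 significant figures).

16 µg/L = 0.016 mg/L.
Mass balance at complete mixing: C_std·(Q_w + Q_r) = Q_w·C_e + Q_r·C_b.
Rearranging, Q_w = Q_r·(C_std − C_b)/(C_e − C_std) = 1.2·(0.0633 − 0.016) / (2.1 − 0.0633) = 0.02787 m³/s.
= 2.408 ML/d.

2.41 ML/d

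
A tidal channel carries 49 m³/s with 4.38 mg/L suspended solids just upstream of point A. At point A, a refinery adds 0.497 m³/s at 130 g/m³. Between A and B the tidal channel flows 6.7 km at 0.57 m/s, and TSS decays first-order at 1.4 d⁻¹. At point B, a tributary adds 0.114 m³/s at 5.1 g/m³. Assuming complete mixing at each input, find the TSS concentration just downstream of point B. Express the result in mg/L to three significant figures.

4.66 mg/L

After input A: C = (49·4.38 + 0.497·130) / 49.5 = 5.641 mg/L.
Over the 6.7 km reach to input B (t = 1.175e+04 s = 0.136 d), decay gives C = 5.641·exp(−1.4·0.136) = 4.663 mg/L.
After input B: C = (49.5·4.663 + 0.114·5.1) / 49.61 = 4.664 mg/L.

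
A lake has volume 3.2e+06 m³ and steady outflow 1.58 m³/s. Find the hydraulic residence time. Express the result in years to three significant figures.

0.0642 yr

Q = 1.58 m³/s × 3.156e+07 s/yr = 4.986e+07 m³/yr.
Hydraulic residence time τ = V/Q = 3.2e+06/4.986e+07 = 0.06418 yr.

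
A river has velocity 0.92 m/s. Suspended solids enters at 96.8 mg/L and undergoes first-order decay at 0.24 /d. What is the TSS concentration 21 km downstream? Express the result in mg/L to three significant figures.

Travel time t = 21 km / 0.92 m/s = 2.1e+04/0.92 = 2.283e+04 s = 0.2642 d.
First-order decay: C = 96.8·exp(−0.24·0.2642) = 96.8·0.9386 = 90.85 mg/L.

90.9 mg/L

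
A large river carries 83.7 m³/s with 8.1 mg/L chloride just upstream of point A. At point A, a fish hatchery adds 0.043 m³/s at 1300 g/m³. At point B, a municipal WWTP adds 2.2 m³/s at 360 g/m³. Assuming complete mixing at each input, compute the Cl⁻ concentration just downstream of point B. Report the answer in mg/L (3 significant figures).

17.8 mg/L

After input A: C = (83.7·8.1 + 0.043·1300) / 83.74 = 8.763 mg/L.
After input B: C = (83.74·8.763 + 2.2·360) / 85.94 = 17.75 mg/L.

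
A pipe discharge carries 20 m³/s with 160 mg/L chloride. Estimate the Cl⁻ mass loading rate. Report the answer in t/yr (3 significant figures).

101000 t/yr

Mass flux = Q·C = 20 m³/s × 160 g/m³ = 3200 g/s.
= 3200 g/s × 31.56 = 1.01e+05 t/yr.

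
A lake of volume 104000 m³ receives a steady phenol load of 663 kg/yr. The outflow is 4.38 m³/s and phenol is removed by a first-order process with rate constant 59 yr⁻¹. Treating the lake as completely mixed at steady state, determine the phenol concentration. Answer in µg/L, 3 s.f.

Outflow Q = 4.38 m³/s × 3.156e+07 s/yr = 1.382e+08 m³/yr.
Steady-state CSTR mass balance: W = Q·C + k·V·C, so C = W/(Q + kV).
Q + kV = 1.382e+08 + 59·104000 = 1.444e+08 m³/yr.
C = 663/1.444e+08 = 4.593e-06 kg/m³ = 0.004593 mg/L = 4.593 µg/L.

4.59 µg/L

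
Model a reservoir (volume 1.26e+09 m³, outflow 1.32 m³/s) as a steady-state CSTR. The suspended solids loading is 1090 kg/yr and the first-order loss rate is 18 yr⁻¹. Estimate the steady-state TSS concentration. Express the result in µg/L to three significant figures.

0.0480 µg/L

Outflow Q = 1.32 m³/s × 3.156e+07 s/yr = 4.166e+07 m³/yr.
Steady-state CSTR mass balance: W = Q·C + k·V·C, so C = W/(Q + kV).
Q + kV = 4.166e+07 + 18·1.26e+09 = 2.272e+10 m³/yr.
C = 1090/2.272e+10 = 4.797e-08 kg/m³ = 4.797e-05 mg/L = 0.04797 µg/L.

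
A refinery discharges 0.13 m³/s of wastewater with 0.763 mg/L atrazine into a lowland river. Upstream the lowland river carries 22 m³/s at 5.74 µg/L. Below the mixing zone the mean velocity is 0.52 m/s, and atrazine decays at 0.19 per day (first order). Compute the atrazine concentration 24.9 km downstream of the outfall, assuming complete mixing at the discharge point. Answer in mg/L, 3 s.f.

0.00917 mg/L

5.74 µg/L = 0.00574 mg/L.
After complete mixing, C₀ = (0.13·0.763 + 22·0.00574) / 22.13 = 0.01019 mg/L.
Travel time t = 2.49e+04 m / 0.52 m/s = 4.788e+04 s = 0.5542 d.
C = 0.01019·exp(−0.19·0.5542) = 0.01019·0.9001 = 0.00917 mg/L.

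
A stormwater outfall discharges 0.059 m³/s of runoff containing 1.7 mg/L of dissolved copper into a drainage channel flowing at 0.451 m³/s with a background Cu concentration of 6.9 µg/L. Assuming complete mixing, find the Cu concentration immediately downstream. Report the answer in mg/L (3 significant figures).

6.9 µg/L = 0.0069 mg/L.
Conservation of mass across the mixing zone: C = (0.059·1.7 + 0.451·0.0069) / (0.059 + 0.451) = 0.1034/0.51 = 0.2028 mg/L.

0.203 mg/L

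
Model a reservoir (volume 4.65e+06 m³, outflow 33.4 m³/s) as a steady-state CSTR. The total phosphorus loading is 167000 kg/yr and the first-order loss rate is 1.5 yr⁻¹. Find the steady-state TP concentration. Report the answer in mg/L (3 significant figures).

Outflow Q = 33.4 m³/s × 3.156e+07 s/yr = 1.054e+09 m³/yr.
Steady-state CSTR mass balance: W = Q·C + k·V·C, so C = W/(Q + kV).
Q + kV = 1.054e+09 + 1.5·4.65e+06 = 1.061e+09 m³/yr.
C = 167000/1.061e+09 = 0.0001574 kg/m³ = 0.1574 mg/L.

0.157 mg/L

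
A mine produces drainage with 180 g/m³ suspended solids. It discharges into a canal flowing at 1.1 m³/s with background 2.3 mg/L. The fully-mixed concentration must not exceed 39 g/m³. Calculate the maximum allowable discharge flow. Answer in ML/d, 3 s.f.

24.7 ML/d

Mass balance at complete mixing: C_std·(Q_w + Q_r) = Q_w·C_e + Q_r·C_b.
Rearranging, Q_w = Q_r·(C_std − C_b)/(C_e − C_std) = 1.1·(39 − 2.3) / (180 − 39) = 0.2863 m³/s.
= 24.74 ML/d.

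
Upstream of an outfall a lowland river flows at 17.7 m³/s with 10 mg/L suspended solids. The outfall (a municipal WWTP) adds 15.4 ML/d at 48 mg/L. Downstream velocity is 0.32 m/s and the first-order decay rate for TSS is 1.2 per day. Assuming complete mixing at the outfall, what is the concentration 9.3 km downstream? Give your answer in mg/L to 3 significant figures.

6.93 mg/L

15.4 ML/d = 0.1782 m³/s.
After complete mixing, C₀ = (0.1782·48 + 17.7·10) / 17.88 = 10.38 mg/L.
Travel time t = 9300 m / 0.32 m/s = 2.906e+04 s = 0.3364 d.
C = 10.38·exp(−1.2·0.3364) = 10.38·0.6679 = 6.932 mg/L.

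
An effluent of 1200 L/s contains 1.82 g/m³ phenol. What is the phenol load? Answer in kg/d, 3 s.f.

189 kg/d

1200 L/s = 1.2 m³/s.
Mass flux = Q·C = 1.2 m³/s × 1.82 g/m³ = 2.184 g/s.
= 2.184 g/s × 86.4 = 188.7 kg/d.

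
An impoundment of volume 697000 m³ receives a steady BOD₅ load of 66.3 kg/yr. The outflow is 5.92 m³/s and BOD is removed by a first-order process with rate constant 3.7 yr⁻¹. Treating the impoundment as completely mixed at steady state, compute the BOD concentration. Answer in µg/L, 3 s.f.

Outflow Q = 5.92 m³/s × 3.156e+07 s/yr = 1.868e+08 m³/yr.
Steady-state CSTR mass balance: W = Q·C + k·V·C, so C = W/(Q + kV).
Q + kV = 1.868e+08 + 3.7·697000 = 1.894e+08 m³/yr.
C = 66.3/1.894e+08 = 3.501e-07 kg/m³ = 0.0003501 mg/L = 0.3501 µg/L.

0.350 µg/L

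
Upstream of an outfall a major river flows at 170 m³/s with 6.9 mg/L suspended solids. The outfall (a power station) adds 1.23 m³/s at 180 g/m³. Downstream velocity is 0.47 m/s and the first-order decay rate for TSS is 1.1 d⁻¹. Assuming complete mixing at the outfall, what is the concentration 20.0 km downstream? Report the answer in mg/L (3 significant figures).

After complete mixing, C₀ = (1.23·180 + 170·6.9) / 171.2 = 8.143 mg/L.
Travel time t = 2e+04 m / 0.47 m/s = 4.255e+04 s = 0.4925 d.
C = 8.143·exp(−1.1·0.4925) = 8.143·0.5817 = 4.737 mg/L.

4.74 mg/L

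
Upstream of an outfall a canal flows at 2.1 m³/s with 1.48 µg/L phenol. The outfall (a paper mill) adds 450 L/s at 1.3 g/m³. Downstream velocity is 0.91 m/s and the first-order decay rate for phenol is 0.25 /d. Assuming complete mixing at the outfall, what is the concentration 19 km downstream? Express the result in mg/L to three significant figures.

0.217 mg/L

450 L/s = 0.45 m³/s.
1.48 µg/L = 0.00148 mg/L.
After complete mixing, C₀ = (0.45·1.3 + 2.1·0.00148) / 2.55 = 0.2306 mg/L.
Travel time t = 1.9e+04 m / 0.91 m/s = 2.088e+04 s = 0.2417 d.
C = 0.2306·exp(−0.25·0.2417) = 0.2306·0.9414 = 0.2171 mg/L.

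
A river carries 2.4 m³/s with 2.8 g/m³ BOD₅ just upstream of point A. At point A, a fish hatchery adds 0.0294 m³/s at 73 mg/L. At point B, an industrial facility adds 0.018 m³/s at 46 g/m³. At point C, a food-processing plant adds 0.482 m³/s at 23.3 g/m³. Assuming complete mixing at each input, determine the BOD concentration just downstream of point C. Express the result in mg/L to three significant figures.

7.14 mg/L

After input A: C = (2.4·2.8 + 0.0294·73) / 2.429 = 3.65 mg/L.
After input B: C = (2.429·3.65 + 0.018·46) / 2.447 = 3.961 mg/L.
After input C: C = (2.447·3.961 + 0.482·23.3) / 2.929 = 7.143 mg/L.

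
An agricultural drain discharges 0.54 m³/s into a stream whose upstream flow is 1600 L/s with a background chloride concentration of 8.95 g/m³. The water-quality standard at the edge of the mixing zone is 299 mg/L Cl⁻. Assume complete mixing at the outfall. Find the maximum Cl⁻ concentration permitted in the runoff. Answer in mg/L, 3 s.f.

1160 mg/L

1600 L/s = 1.6 m³/s.
Mass balance: 299·2.14 = 0.54·Cₑ + 1.6·8.95.
Cₑ = (639.9 − 14.32) / 0.54 = 1158 mg/L.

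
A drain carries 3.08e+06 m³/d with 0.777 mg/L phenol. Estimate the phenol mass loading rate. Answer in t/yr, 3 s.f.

874 t/yr

3.08e+06 m³/d = 35.65 m³/s.
Mass flux = Q·C = 35.65 m³/s × 0.777 g/m³ = 27.7 g/s.
= 27.7 g/s × 31.56 = 874.1 t/yr.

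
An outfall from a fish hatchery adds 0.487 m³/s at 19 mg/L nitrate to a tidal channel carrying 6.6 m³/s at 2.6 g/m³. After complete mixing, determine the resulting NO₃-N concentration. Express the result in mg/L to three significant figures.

3.73 mg/L

Flow-weighted mixing gives C = (0.487·19 + 6.6·2.6) / (0.487 + 6.6) = 26.41/7.087 = 3.727 mg/L.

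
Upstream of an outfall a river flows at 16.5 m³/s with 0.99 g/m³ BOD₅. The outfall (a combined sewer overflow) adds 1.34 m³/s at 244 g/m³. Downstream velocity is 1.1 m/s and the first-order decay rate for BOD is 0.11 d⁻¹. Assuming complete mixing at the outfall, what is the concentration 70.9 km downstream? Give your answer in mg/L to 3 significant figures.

After complete mixing, C₀ = (1.34·244 + 16.5·0.99) / 17.84 = 19.24 mg/L.
Travel time t = 7.09e+04 m / 1.1 m/s = 6.445e+04 s = 0.746 d.
C = 19.24·exp(−0.11·0.746) = 19.24·0.9212 = 17.73 mg/L.

17.7 mg/L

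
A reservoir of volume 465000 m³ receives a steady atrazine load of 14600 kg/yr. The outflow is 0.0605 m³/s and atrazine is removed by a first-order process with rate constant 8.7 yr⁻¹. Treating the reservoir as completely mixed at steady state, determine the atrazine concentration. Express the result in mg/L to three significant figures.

Outflow Q = 0.0605 m³/s × 3.156e+07 s/yr = 1.909e+06 m³/yr.
Steady-state CSTR mass balance: W = Q·C + k·V·C, so C = W/(Q + kV).
Q + kV = 1.909e+06 + 8.7·465000 = 5.955e+06 m³/yr.
C = 14600/5.955e+06 = 0.002452 kg/m³ = 2.452 mg/L.

2.45 mg/L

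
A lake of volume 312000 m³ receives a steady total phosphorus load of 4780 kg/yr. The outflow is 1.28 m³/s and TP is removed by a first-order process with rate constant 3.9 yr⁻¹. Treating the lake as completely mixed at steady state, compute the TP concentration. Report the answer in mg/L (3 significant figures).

Outflow Q = 1.28 m³/s × 3.156e+07 s/yr = 4.039e+07 m³/yr.
Steady-state CSTR mass balance: W = Q·C + k·V·C, so C = W/(Q + kV).
Q + kV = 4.039e+07 + 3.9·312000 = 4.161e+07 m³/yr.
C = 4780/4.161e+07 = 0.0001149 kg/m³ = 0.1149 mg/L.

0.115 mg/L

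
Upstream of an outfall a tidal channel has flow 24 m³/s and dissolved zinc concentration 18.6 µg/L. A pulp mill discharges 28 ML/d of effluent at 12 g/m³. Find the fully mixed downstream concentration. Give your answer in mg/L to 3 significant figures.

28 ML/d = 0.3241 m³/s.
18.6 µg/L = 0.0186 mg/L.
Flow-weighted mixing gives C = (0.3241·12 + 24·0.0186) / (0.3241 + 24) = 4.335/24.32 = 0.1782 mg/L.

0.178 mg/L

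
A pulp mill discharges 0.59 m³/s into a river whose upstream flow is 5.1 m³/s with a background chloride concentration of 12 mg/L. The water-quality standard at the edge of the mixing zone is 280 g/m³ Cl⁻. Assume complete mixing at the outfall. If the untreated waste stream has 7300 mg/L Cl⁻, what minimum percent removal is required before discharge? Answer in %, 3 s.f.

Mass balance: 280·5.69 = 0.59·Cₑ + 5.1·12.
Cₑ = (1593 − 61.2) / 0.59 = 2597 mg/L.
Required removal = 1 − 2597/7300 = 64.43 %.

64.4 %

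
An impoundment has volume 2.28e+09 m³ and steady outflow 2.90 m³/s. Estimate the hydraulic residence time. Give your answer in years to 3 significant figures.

Q = 2.90 m³/s × 3.156e+07 s/yr = 9.152e+07 m³/yr.
Hydraulic residence time τ = V/Q = 2.28e+09/9.152e+07 = 24.91 yr.

24.9 yr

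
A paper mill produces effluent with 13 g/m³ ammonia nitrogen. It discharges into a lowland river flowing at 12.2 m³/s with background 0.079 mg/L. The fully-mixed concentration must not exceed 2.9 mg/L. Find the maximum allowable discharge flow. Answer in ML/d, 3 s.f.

294 ML/d

Mass balance at complete mixing: C_std·(Q_w + Q_r) = Q_w·C_e + Q_r·C_b.
Rearranging, Q_w = Q_r·(C_std − C_b)/(C_e − C_std) = 12.2·(2.9 − 0.079) / (13 − 2.9) = 3.408 m³/s.
= 294.4 ML/d.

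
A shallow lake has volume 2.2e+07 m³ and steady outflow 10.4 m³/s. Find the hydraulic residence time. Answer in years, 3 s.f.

0.0670 yr

Q = 10.4 m³/s × 3.156e+07 s/yr = 3.282e+08 m³/yr.
Hydraulic residence time τ = V/Q = 2.2e+07/3.282e+08 = 0.06703 yr.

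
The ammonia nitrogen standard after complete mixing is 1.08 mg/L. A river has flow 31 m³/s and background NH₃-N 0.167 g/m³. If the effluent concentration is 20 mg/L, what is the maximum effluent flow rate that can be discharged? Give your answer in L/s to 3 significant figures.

Mass balance at complete mixing: C_std·(Q_w + Q_r) = Q_w·C_e + Q_r·C_b.
Rearranging, Q_w = Q_r·(C_std − C_b)/(C_e − C_std) = 31·(1.08 − 0.167) / (20 − 1.08) = 1.496 m³/s.
= 1496 L/s.

1500 L/s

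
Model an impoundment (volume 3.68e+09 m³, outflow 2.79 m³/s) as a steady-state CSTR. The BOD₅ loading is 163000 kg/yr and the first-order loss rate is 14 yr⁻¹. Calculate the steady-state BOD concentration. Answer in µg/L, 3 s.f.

Outflow Q = 2.79 m³/s × 3.156e+07 s/yr = 8.805e+07 m³/yr.
Steady-state CSTR mass balance: W = Q·C + k·V·C, so C = W/(Q + kV).
Q + kV = 8.805e+07 + 14·3.68e+09 = 5.161e+10 m³/yr.
C = 163000/5.161e+10 = 3.158e-06 kg/m³ = 0.003158 mg/L = 3.158 µg/L.

3.16 µg/L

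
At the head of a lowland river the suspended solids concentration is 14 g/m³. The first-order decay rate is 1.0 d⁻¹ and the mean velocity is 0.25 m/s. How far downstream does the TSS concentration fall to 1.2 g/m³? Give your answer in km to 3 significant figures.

53.1 km

From C = C₀·e^(−kt), t = ln(C₀/C)/k = ln(14/1.2)/1.0 = 2.457/1.0 = 2.457 d.
Distance = v·t = 0.25 m/s × 2.123e+05 s = 5.307e+04 m = 53.07 km.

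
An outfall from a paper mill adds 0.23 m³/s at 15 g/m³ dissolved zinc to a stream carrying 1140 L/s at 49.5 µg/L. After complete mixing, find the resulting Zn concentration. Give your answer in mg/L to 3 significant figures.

1140 L/s = 1.14 m³/s.
49.5 µg/L = 0.0495 mg/L.
Conservation of mass across the mixing zone: C = (0.23·15 + 1.14·0.0495) / (0.23 + 1.14) = 3.506/1.37 = 2.559 mg/L.

2.56 mg/L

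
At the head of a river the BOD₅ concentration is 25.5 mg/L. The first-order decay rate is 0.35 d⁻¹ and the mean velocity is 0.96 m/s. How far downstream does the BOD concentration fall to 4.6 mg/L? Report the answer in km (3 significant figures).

From C = C₀·e^(−kt), t = ln(C₀/C)/k = ln(25.5/4.6)/0.35 = 1.713/0.35 = 4.893 d.
Distance = v·t = 0.96 m/s × 4.228e+05 s = 4.059e+05 m = 405.9 km.

406 km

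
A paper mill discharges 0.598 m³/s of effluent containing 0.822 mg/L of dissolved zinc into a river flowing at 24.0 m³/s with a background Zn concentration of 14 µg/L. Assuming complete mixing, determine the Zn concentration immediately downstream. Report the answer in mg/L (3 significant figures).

0.0336 mg/L

14 µg/L = 0.014 mg/L.
By mass balance at complete mixing, C = (0.598·0.822 + 24·0.014) / (0.598 + 24) = 0.8276/24.6 = 0.03364 mg/L.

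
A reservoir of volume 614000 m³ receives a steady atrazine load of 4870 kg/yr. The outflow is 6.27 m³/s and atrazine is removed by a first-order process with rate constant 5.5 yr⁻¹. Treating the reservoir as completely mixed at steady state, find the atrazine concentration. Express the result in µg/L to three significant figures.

Outflow Q = 6.27 m³/s × 3.156e+07 s/yr = 1.979e+08 m³/yr.
Steady-state CSTR mass balance: W = Q·C + k·V·C, so C = W/(Q + kV).
Q + kV = 1.979e+08 + 5.5·614000 = 2.012e+08 m³/yr.
C = 4870/2.012e+08 = 2.42e-05 kg/m³ = 0.0242 mg/L = 24.2 µg/L.

24.2 µg/L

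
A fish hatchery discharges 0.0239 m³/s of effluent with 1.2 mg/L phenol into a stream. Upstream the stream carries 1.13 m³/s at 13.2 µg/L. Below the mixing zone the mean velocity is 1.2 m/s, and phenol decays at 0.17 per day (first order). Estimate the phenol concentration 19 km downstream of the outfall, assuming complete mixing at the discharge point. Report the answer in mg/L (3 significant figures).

13.2 µg/L = 0.0132 mg/L.
After complete mixing, C₀ = (0.0239·1.2 + 1.13·0.0132) / 1.154 = 0.03778 mg/L.
Travel time t = 1.9e+04 m / 1.2 m/s = 1.583e+04 s = 0.1833 d.
C = 0.03778·exp(−0.17·0.1833) = 0.03778·0.9693 = 0.03662 mg/L.

0.0366 mg/L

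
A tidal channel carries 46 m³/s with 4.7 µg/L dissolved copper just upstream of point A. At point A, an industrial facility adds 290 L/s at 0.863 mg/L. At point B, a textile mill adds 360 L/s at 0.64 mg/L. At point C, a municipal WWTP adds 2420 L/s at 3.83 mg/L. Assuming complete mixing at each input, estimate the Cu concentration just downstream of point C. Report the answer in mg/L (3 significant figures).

0.203 mg/L

4.7 µg/L = 0.0047 mg/L.
290 L/s = 0.29 m³/s.
After input A: C = (46·0.0047 + 0.29·0.863) / 46.29 = 0.01008 mg/L.
360 L/s = 0.36 m³/s.
After input B: C = (46.29·0.01008 + 0.36·0.64) / 46.65 = 0.01494 mg/L.
2420 L/s = 2.42 m³/s.
After input C: C = (46.65·0.01494 + 2.42·3.83) / 49.07 = 0.2031 mg/L.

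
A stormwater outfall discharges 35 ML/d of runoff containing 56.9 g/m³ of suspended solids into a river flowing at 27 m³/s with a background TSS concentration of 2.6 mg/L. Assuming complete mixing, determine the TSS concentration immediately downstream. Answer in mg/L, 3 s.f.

3.40 mg/L

35 ML/d = 0.4051 m³/s.
By mass balance at complete mixing, C = (0.4051·56.9 + 27·2.6) / (0.4051 + 27) = 93.25/27.41 = 3.403 mg/L.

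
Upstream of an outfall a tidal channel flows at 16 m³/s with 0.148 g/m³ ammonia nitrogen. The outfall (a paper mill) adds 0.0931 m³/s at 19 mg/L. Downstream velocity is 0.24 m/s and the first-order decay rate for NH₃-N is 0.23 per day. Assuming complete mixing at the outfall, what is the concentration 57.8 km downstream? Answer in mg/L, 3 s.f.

After complete mixing, C₀ = (0.0931·19 + 16·0.148) / 16.09 = 0.2571 mg/L.
Travel time t = 5.78e+04 m / 0.24 m/s = 2.408e+05 s = 2.787 d.
C = 0.2571·exp(−0.23·2.787) = 0.2571·0.5267 = 0.1354 mg/L.

0.135 mg/L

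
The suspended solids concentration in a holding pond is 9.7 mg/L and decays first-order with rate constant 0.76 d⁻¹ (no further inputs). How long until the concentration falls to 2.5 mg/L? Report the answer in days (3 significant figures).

1.78 d

t = ln(C₀/C)/k = ln(9.7/2.5)/0.76 = 1.356/0.76 = 1.784 d.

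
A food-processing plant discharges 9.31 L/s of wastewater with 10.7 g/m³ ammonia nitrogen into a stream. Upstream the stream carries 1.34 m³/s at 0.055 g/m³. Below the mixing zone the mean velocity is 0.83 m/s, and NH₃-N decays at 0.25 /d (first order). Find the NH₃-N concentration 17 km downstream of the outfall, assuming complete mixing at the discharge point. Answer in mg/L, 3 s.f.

9.31 L/s = 0.00931 m³/s.
After complete mixing, C₀ = (0.00931·10.7 + 1.34·0.055) / 1.349 = 0.1284 mg/L.
Travel time t = 1.7e+04 m / 0.83 m/s = 2.048e+04 s = 0.2371 d.
C = 0.1284·exp(−0.25·0.2371) = 0.1284·0.9425 = 0.1211 mg/L.

0.121 mg/L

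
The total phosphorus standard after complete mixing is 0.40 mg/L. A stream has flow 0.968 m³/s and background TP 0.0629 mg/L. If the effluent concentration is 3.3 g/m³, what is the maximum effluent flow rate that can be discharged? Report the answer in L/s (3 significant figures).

113 L/s

Mass balance at complete mixing: C_std·(Q_w + Q_r) = Q_w·C_e + Q_r·C_b.
Rearranging, Q_w = Q_r·(C_std − C_b)/(C_e − C_std) = 0.968·(0.4 − 0.0629) / (3.3 − 0.4) = 0.1125 m³/s.
= 112.5 L/s.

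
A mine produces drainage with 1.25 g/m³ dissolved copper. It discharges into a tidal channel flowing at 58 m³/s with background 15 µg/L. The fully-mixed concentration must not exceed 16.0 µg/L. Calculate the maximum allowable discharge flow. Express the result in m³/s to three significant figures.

15 µg/L = 0.015 mg/L.
16.0 µg/L = 0.016 mg/L.
Mass balance at complete mixing: C_std·(Q_w + Q_r) = Q_w·C_e + Q_r·C_b.
Rearranging, Q_w = Q_r·(C_std − C_b)/(C_e − C_std) = 58·(0.016 − 0.015) / (1.25 − 0.016) = 0.047 m³/s.

0.0470 m³/s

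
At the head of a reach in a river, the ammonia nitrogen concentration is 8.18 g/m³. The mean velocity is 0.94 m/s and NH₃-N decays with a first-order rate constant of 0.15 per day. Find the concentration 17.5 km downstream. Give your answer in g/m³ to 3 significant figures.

Travel time t = 17.5 km / 0.94 m/s = 1.75e+04/0.94 = 1.862e+04 s = 0.2155 d.
First-order decay: C = 8.18·exp(−0.15·0.2155) = 8.18·0.9682 = 7.92 g/m³.

7.92 g/m³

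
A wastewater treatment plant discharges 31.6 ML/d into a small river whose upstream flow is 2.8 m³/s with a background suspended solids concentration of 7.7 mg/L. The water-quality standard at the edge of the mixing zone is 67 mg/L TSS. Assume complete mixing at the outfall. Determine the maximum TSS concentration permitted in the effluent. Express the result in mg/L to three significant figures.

31.6 ML/d = 0.3657 m³/s.
Mass balance: 67·3.166 = 0.3657·Cₑ + 2.8·7.7.
Cₑ = (212.1 − 21.56) / 0.3657 = 521 mg/L.

521 mg/L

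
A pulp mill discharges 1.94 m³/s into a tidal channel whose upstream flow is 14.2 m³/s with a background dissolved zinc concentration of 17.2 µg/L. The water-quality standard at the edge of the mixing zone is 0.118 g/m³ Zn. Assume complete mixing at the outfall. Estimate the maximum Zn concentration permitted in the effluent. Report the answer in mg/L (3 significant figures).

0.856 mg/L

17.2 µg/L = 0.0172 mg/L.
Mass balance: 0.118·16.14 = 1.94·Cₑ + 14.2·0.0172.
Cₑ = (1.905 − 0.2442) / 1.94 = 0.8558 mg/L.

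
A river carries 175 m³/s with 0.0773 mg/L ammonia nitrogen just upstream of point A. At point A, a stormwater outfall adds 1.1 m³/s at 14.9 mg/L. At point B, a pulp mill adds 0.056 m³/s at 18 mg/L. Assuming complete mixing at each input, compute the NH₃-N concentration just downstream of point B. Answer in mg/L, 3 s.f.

After input A: C = (175·0.0773 + 1.1·14.9) / 176.1 = 0.1699 mg/L.
After input B: C = (176.1·0.1699 + 0.056·18) / 176.2 = 0.1756 mg/L.

0.176 mg/L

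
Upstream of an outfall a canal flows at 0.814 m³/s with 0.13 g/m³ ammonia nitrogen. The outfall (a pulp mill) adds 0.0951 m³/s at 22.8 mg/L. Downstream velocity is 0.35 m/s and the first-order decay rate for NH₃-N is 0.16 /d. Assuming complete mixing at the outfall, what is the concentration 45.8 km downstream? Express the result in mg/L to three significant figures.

After complete mixing, C₀ = (0.0951·22.8 + 0.814·0.13) / 0.9091 = 2.501 mg/L.
Travel time t = 4.58e+04 m / 0.35 m/s = 1.309e+05 s = 1.515 d.
C = 2.501·exp(−0.16·1.515) = 2.501·0.7848 = 1.963 mg/L.

1.96 mg/L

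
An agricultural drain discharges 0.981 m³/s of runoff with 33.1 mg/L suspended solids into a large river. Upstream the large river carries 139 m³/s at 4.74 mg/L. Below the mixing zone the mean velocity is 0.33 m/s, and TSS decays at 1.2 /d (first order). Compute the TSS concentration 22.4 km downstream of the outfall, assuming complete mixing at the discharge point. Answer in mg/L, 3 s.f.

1.92 mg/L

After complete mixing, C₀ = (0.981·33.1 + 139·4.74) / 140 = 4.939 mg/L.
Travel time t = 2.24e+04 m / 0.33 m/s = 6.788e+04 s = 0.7856 d.
C = 4.939·exp(−1.2·0.7856) = 4.939·0.3896 = 1.924 mg/L.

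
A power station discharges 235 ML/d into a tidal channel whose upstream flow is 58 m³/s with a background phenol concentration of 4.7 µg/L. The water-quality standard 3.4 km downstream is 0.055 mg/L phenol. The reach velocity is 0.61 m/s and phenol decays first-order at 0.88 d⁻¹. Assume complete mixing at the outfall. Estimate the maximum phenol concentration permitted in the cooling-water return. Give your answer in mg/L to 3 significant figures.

235 ML/d = 2.72 m³/s.
4.7 µg/L = 0.0047 mg/L.
Travel time to the compliance point: t = 3400/0.61 = 5574 s = 0.06451 d; decay factor exp(−0.88·0.06451) = 0.9448.
So the concentration just after mixing may be at most 0.055/0.9448 = 0.05821 mg/L.
Mass balance: 0.05821·60.72 = 2.72·Cₑ + 58·0.0047.
Cₑ = (3.535 − 0.2726) / 2.72 = 1.199 mg/L.

1.20 mg/L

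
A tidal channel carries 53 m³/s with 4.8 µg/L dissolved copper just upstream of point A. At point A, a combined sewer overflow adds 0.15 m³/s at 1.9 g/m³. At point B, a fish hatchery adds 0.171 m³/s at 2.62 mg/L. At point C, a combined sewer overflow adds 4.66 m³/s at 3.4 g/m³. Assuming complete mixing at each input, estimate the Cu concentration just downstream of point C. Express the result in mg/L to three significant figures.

0.290 mg/L

4.8 µg/L = 0.0048 mg/L.
After input A: C = (53·0.0048 + 0.15·1.9) / 53.15 = 0.01015 mg/L.
After input B: C = (53.15·0.01015 + 0.171·2.62) / 53.32 = 0.01852 mg/L.
After input C: C = (53.32·0.01852 + 4.66·3.4) / 57.98 = 0.2903 mg/L.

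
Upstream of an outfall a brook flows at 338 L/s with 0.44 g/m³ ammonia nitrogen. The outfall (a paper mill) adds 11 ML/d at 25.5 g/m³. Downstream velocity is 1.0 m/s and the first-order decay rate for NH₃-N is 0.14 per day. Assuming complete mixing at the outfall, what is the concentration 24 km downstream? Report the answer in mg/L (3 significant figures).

11 ML/d = 0.1273 m³/s.
338 L/s = 0.338 m³/s.
After complete mixing, C₀ = (0.1273·25.5 + 0.338·0.44) / 0.4653 = 7.297 mg/L.
Travel time t = 2.4e+04 m / 1.0 m/s = 2.4e+04 s = 0.2778 d.
C = 7.297·exp(−0.14·0.2778) = 7.297·0.9619 = 7.018 mg/L.

7.02 mg/L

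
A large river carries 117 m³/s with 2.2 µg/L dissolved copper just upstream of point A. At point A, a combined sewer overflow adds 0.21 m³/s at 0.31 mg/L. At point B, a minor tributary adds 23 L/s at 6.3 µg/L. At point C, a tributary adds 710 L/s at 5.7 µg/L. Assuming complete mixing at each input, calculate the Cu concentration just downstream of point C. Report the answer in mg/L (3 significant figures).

0.00277 mg/L

2.2 µg/L = 0.0022 mg/L.
After input A: C = (117·0.0022 + 0.21·0.31) / 117.2 = 0.002751 mg/L.
23 L/s = 0.023 m³/s.
6.3 µg/L = 0.0063 mg/L.
After input B: C = (117.2·0.002751 + 0.023·0.0063) / 117.2 = 0.002752 mg/L.
710 L/s = 0.71 m³/s.
5.7 µg/L = 0.0057 mg/L.
After input C: C = (117.2·0.002752 + 0.71·0.0057) / 117.9 = 0.00277 mg/L.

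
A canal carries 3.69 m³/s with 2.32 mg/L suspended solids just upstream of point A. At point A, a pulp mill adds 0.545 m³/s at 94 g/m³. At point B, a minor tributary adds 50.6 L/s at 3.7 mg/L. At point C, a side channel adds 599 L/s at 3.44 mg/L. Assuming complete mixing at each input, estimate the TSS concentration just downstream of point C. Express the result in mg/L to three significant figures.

12.7 mg/L

After input A: C = (3.69·2.32 + 0.545·94) / 4.235 = 14.12 mg/L.
50.6 L/s = 0.0506 m³/s.
After input B: C = (4.235·14.12 + 0.0506·3.7) / 4.286 = 14 mg/L.
599 L/s = 0.599 m³/s.
After input C: C = (4.286·14 + 0.599·3.44) / 4.885 = 12.7 mg/L.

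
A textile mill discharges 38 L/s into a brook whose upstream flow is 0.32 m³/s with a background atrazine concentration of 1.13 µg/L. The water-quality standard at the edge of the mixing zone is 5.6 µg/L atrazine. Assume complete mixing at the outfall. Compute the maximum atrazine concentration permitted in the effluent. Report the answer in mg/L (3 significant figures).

0.0432 mg/L

38 L/s = 0.038 m³/s.
1.13 µg/L = 0.00113 mg/L.
5.6 µg/L = 0.0056 mg/L.
Mass balance: 0.0056·0.358 = 0.038·Cₑ + 0.32·0.00113.
Cₑ = (0.002005 − 0.0003616) / 0.038 = 0.04324 mg/L.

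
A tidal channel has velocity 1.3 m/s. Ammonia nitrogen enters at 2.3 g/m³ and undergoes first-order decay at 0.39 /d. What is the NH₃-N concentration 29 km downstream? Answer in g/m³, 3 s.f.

Travel time t = 29 km / 1.3 m/s = 2.9e+04/1.3 = 2.231e+04 s = 0.2582 d.
First-order decay: C = 2.3·exp(−0.39·0.2582) = 2.3·0.9042 = 2.08 g/m³.

2.08 g/m³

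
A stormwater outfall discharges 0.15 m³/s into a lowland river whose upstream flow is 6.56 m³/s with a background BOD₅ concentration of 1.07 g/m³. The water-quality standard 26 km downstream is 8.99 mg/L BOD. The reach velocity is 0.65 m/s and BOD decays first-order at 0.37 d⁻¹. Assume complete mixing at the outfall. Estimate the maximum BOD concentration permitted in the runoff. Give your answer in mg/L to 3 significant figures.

Travel time to the compliance point: t = 2.6e+04/0.65 = 4e+04 s = 0.463 d; decay factor exp(−0.37·0.463) = 0.8426.
So the concentration just after mixing may be at most 8.99/0.8426 = 10.67 mg/L.
Mass balance: 10.67·6.71 = 0.15·Cₑ + 6.56·1.07.
Cₑ = (71.59 − 7.019) / 0.15 = 430.5 mg/L.

430 mg/L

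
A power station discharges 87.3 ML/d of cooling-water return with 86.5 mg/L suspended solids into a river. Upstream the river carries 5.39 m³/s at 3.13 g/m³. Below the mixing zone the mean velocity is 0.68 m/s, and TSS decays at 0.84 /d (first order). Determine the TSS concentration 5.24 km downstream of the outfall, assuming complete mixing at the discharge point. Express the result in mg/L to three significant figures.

87.3 ML/d = 1.01 m³/s.
After complete mixing, C₀ = (1.01·86.5 + 5.39·3.13) / 6.4 = 16.29 mg/L.
Travel time t = 5240 m / 0.68 m/s = 7706 s = 0.08919 d.
C = 16.29·exp(−0.84·0.08919) = 16.29·0.9278 = 15.12 mg/L.

15.1 mg/L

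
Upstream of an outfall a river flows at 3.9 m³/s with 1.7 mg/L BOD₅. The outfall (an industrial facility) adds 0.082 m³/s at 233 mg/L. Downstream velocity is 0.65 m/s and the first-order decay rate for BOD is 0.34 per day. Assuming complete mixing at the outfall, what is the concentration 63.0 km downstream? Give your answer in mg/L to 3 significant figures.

4.41 mg/L

After complete mixing, C₀ = (0.082·233 + 3.9·1.7) / 3.982 = 6.463 mg/L.
Travel time t = 6.3e+04 m / 0.65 m/s = 9.692e+04 s = 1.122 d.
C = 6.463·exp(−0.34·1.122) = 6.463·0.6829 = 4.414 mg/L.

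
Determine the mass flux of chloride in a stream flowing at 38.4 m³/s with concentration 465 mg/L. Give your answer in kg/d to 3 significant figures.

Mass flux = Q·C = 38.4 m³/s × 465 g/m³ = 1.786e+04 g/s.
= 1.786e+04 g/s × 86.4 = 1.543e+06 kg/d.

1.54e+06 kg/d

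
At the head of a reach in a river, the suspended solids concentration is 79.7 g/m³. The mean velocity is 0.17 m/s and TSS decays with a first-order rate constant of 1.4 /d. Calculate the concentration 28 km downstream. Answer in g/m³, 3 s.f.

Travel time t = 28 km / 0.17 m/s = 2.8e+04/0.17 = 1.647e+05 s = 1.906 d.
First-order decay: C = 79.7·exp(−1.4·1.906) = 79.7·0.06933 = 5.526 g/m³.

5.53 g/m³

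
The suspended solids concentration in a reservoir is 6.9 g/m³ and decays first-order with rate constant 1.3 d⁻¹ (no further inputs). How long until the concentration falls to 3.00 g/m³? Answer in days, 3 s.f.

t = ln(C₀/C)/k = ln(6.9/3.00)/1.3 = 0.8329/1.3 = 0.6407 d.

0.641 d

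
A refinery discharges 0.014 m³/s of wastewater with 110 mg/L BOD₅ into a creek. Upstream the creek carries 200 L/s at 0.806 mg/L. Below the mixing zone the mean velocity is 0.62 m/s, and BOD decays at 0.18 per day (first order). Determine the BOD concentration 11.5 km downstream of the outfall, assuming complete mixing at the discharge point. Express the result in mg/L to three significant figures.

7.65 mg/L

200 L/s = 0.2 m³/s.
After complete mixing, C₀ = (0.014·110 + 0.2·0.806) / 0.214 = 7.95 mg/L.
Travel time t = 1.15e+04 m / 0.62 m/s = 1.855e+04 s = 0.2147 d.
C = 7.95·exp(−0.18·0.2147) = 7.95·0.9621 = 7.648 mg/L.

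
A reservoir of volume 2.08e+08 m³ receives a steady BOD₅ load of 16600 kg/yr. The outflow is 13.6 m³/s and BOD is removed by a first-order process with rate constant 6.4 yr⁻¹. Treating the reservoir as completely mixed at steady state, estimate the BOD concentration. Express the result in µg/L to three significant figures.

9.43 µg/L

Outflow Q = 13.6 m³/s × 3.156e+07 s/yr = 4.292e+08 m³/yr.
Steady-state CSTR mass balance: W = Q·C + k·V·C, so C = W/(Q + kV).
Q + kV = 4.292e+08 + 6.4·2.08e+08 = 1.76e+09 m³/yr.
C = 16600/1.76e+09 = 9.43e-06 kg/m³ = 0.00943 mg/L = 9.43 µg/L.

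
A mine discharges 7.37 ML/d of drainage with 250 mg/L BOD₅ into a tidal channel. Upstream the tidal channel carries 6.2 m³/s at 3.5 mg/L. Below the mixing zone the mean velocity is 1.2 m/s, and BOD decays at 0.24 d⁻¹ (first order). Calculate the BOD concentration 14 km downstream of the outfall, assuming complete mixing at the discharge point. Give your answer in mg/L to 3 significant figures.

7.37 ML/d = 0.0853 m³/s.
After complete mixing, C₀ = (0.0853·250 + 6.2·3.5) / 6.285 = 6.845 mg/L.
Travel time t = 1.4e+04 m / 1.2 m/s = 1.167e+04 s = 0.135 d.
C = 6.845·exp(−0.24·0.135) = 6.845·0.9681 = 6.627 mg/L.

6.63 mg/L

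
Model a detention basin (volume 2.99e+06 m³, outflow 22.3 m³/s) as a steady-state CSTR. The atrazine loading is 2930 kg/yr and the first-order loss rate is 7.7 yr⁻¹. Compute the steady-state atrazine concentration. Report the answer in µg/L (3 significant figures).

4.03 µg/L

Outflow Q = 22.3 m³/s × 3.156e+07 s/yr = 7.037e+08 m³/yr.
Steady-state CSTR mass balance: W = Q·C + k·V·C, so C = W/(Q + kV).
Q + kV = 7.037e+08 + 7.7·2.99e+06 = 7.268e+08 m³/yr.
C = 2930/7.268e+08 = 4.032e-06 kg/m³ = 0.004032 mg/L = 4.032 µg/L.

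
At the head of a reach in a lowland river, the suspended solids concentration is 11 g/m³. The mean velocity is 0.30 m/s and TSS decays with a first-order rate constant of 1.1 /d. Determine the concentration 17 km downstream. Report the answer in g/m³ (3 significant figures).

5.35 g/m³

Travel time t = 17 km / 0.30 m/s = 1.7e+04/0.30 = 5.667e+04 s = 0.6559 d.
First-order decay: C = 11·exp(−1.1·0.6559) = 11·0.486 = 5.347 g/m³.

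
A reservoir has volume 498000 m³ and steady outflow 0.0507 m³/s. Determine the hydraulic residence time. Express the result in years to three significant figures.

Q = 0.0507 m³/s × 3.156e+07 s/yr = 1.6e+06 m³/yr.
Hydraulic residence time τ = V/Q = 498000/1.6e+06 = 0.3113 yr.

0.311 yr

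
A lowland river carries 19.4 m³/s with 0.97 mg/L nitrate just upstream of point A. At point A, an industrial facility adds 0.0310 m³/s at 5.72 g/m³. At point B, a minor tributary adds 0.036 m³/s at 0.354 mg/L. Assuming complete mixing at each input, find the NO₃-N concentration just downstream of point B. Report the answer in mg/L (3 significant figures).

0.976 mg/L

After input A: C = (19.4·0.97 + 0.031·5.72) / 19.43 = 0.9776 mg/L.
After input B: C = (19.43·0.9776 + 0.036·0.354) / 19.47 = 0.9764 mg/L.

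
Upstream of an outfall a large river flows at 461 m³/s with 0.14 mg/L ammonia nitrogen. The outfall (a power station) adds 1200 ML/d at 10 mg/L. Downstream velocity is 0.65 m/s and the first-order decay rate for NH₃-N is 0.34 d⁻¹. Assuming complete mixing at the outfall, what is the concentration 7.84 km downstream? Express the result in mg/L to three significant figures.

1200 ML/d = 13.89 m³/s.
After complete mixing, C₀ = (13.89·10 + 461·0.14) / 474.9 = 0.4284 mg/L.
Travel time t = 7840 m / 0.65 m/s = 1.206e+04 s = 0.1396 d.
C = 0.4284·exp(−0.34·0.1396) = 0.4284·0.9536 = 0.4085 mg/L.

0.409 mg/L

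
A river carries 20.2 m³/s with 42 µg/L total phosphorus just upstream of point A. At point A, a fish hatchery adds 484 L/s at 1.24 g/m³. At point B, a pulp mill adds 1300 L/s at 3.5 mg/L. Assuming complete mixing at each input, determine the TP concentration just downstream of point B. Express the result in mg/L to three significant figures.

42 µg/L = 0.042 mg/L.
484 L/s = 0.484 m³/s.
After input A: C = (20.2·0.042 + 0.484·1.24) / 20.68 = 0.07003 mg/L.
1300 L/s = 1.3 m³/s.
After input B: C = (20.68·0.07003 + 1.3·3.5) / 21.98 = 0.2729 mg/L.

0.273 mg/L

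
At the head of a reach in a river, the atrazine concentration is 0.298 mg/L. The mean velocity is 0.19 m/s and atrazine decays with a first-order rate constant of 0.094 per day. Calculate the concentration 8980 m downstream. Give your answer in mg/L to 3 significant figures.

0.283 mg/L

Travel time t = 8980 m / 0.19 m/s = 8980/0.19 = 4.726e+04 s = 0.547 d.
First-order decay: C = 0.298·exp(−0.094·0.547) = 0.298·0.9499 = 0.2831 mg/L.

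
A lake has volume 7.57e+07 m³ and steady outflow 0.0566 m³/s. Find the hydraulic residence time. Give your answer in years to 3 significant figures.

42.4 yr

Q = 0.0566 m³/s × 3.156e+07 s/yr = 1.786e+06 m³/yr.
Hydraulic residence time τ = V/Q = 7.57e+07/1.786e+06 = 42.38 yr.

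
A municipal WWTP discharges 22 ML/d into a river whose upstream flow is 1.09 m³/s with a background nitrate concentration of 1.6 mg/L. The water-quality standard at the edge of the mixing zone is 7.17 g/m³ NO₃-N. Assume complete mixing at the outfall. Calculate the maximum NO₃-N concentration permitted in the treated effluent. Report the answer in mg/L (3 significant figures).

31.0 mg/L

22 ML/d = 0.2546 m³/s.
Mass balance: 7.17·1.345 = 0.2546·Cₑ + 1.09·1.6.
Cₑ = (9.641 − 1.744) / 0.2546 = 31.01 mg/L.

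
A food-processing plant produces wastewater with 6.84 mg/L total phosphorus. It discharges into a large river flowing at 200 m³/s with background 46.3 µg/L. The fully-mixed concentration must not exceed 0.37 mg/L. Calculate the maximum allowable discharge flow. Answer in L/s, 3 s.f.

46.3 µg/L = 0.0463 mg/L.
Mass balance at complete mixing: C_std·(Q_w + Q_r) = Q_w·C_e + Q_r·C_b.
Rearranging, Q_w = Q_r·(C_std − C_b)/(C_e − C_std) = 200·(0.37 − 0.0463) / (6.84 − 0.37) = 10.01 m³/s.
= 1.001e+04 L/s.

10000 L/s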